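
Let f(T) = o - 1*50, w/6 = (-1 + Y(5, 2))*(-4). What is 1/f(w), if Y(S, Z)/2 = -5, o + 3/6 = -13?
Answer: -2/127 ≈ -0.015748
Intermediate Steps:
o = -27/2 (o = -1/2 - 13 = -27/2 ≈ -13.500)
Y(S, Z) = -10 (Y(S, Z) = 2*(-5) = -10)
w = 264 (w = 6*((-1 - 10)*(-4)) = 6*(-11*(-4)) = 6*44 = 264)
f(T) = -127/2 (f(T) = -27/2 - 1*50 = -27/2 - 50 = -127/2)
1/f(w) = 1/(-127/2) = -2/127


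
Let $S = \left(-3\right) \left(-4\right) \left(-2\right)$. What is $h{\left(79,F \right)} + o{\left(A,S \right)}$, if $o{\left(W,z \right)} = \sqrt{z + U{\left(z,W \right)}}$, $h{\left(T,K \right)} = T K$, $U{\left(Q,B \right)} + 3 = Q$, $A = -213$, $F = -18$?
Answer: $-1422 + i \sqrt{51} \approx -1422.0 + 7.1414 i$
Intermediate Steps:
$S = -24$ ($S = 12 \left(-2\right) = -24$)
$U{\left(Q,B \right)} = -3 + Q$
$h{\left(T,K \right)} = K T$
$o{\left(W,z \right)} = \sqrt{-3 + 2 z}$ ($o{\left(W,z \right)} = \sqrt{z + \left(-3 + z\right)} = \sqrt{-3 + 2 z}$)
$h{\left(79,F \right)} + o{\left(A,S \right)} = \left(-18\right) 79 + \sqrt{-3 + 2 \left(-24\right)} = -1422 + \sqrt{-3 - 48} = -1422 + \sqrt{-51} = -1422 + i \sqrt{51}$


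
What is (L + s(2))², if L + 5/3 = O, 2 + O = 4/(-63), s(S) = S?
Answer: 11881/3969 ≈ 2.9935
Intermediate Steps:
O = -130/63 (O = -2 + 4/(-63) = -2 + 4*(-1/63) = -2 - 4/63 = -130/63 ≈ -2.0635)
L = -235/63 (L = -5/3 - 130/63 = -235/63 ≈ -3.7302)
(L + s(2))² = (-235/63 + 2)² = (-109/63)² = 11881/3969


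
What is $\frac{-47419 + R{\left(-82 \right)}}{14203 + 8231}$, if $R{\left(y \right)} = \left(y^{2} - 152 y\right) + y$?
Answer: $- \frac{28313}{22434} \approx -1.2621$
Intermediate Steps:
$R{\left(y \right)} = y^{2} - 151 y$
$\frac{-47419 + R{\left(-82 \right)}}{14203 + 8231} = \frac{-47419 - 82 \left(-151 - 82\right)}{14203 + 8231} = \frac{-47419 - -19106}{22434} = \left(-47419 + 19106\right) \frac{1}{22434} = \left(-28313\right) \frac{1}{22434} = - \frac{28313}{22434}$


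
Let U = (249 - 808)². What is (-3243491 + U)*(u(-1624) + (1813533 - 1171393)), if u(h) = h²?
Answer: -9612294191160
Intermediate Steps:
U = 312481 (U = (-559)² = 312481)
(-3243491 + U)*(u(-1624) + (1813533 - 1171393)) = (-3243491 + 312481)*((-1624)² + (1813533 - 1171393)) = -2931010*(2637376 + 642140) = -2931010*3279516 = -9612294191160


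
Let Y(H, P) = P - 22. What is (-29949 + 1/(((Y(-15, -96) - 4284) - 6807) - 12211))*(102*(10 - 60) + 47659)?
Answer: -29851120121779/23420 ≈ -1.2746e+9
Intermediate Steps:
Y(H, P) = -22 + P
(-29949 + 1/(((Y(-15, -96) - 4284) - 6807) - 12211))*(102*(10 - 60) + 47659) = (-29949 + 1/((((-22 - 96) - 4284) - 6807) - 12211))*(102*(10 - 60) + 47659) = (-29949 + 1/(((-118 - 4284) - 6807) - 12211))*(102*(-50) + 47659) = (-29949 + 1/((-4402 - 6807) - 12211))*(-5100 + 47659) = (-29949 + 1/(-11209 - 12211))*42559 = (-29949 + 1/(-23420))*42559 = (-29949 - 1/23420)*42559 = -701405581/23420*42559 = -29851120121779/23420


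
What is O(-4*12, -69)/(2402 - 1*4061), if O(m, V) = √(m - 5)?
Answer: -I*√53/1659 ≈ -0.0043883*I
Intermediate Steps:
O(m, V) = √(-5 + m)
O(-4*12, -69)/(2402 - 1*4061) = √(-5 - 4*12)/(2402 - 1*4061) = √(-5 - 48)/(2402 - 4061) = √(-53)/(-1659) = (I*√53)*(-1/1659) = -I*√53/1659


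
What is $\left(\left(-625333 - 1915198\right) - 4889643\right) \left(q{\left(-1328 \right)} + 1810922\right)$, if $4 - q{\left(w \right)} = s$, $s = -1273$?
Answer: $-13464953892626$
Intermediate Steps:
$q{\left(w \right)} = 1277$ ($q{\left(w \right)} = 4 - -1273 = 4 + 1273 = 1277$)
$\left(\left(-625333 - 1915198\right) - 4889643\right) \left(q{\left(-1328 \right)} + 1810922\right) = \left(\left(-625333 - 1915198\right) - 4889643\right) \left(1277 + 1810922\right) = \left(\left(-625333 - 1915198\right) - 4889643\right) 1812199 = \left(-2540531 - 4889643\right) 1812199 = \left(-7430174\right) 1812199 = -13464953892626$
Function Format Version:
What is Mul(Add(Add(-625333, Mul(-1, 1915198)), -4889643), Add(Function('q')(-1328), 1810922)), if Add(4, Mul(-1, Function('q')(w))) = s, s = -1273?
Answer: -13464953892626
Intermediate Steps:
Function('q')(w) = 1277 (Function('q')(w) = Add(4, Mul(-1, -1273)) = Add(4, 1273) = 1277)
Mul(Add(Add(-625333, Mul(-1, 1915198)), -4889643), Add(Function('q')(-1328), 1810922)) = Mul(Add(Add(-625333, Mul(-1, 1915198)), -4889643), Add(1277, 1810922)) = Mul(Add(Add(-625333, -1915198), -4889643), 1812199) = Mul(Add(-2540531, -4889643), 1812199) = Mul(-7430174, 1812199) = -13464953892626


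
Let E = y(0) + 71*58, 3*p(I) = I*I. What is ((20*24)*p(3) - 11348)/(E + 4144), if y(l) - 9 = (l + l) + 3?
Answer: -4954/4137 ≈ -1.1975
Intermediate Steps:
y(l) = 12 + 2*l (y(l) = 9 + ((l + l) + 3) = 9 + (2*l + 3) = 9 + (3 + 2*l) = 12 + 2*l)
p(I) = I**2/3 (p(I) = (I*I)/3 = I**2/3)
E = 4130 (E = (12 + 2*0) + 71*58 = (12 + 0) + 4118 = 12 + 4118 = 4130)
((20*24)*p(3) - 11348)/(E + 4144) = ((20*24)*((1/3)*3**2) - 11348)/(4130 + 4144) = (480*((1/3)*9) - 11348)/8274 = (480*3 - 11348)*(1/8274) = (1440 - 11348)*(1/8274) = -9908*1/8274 = -4954/4137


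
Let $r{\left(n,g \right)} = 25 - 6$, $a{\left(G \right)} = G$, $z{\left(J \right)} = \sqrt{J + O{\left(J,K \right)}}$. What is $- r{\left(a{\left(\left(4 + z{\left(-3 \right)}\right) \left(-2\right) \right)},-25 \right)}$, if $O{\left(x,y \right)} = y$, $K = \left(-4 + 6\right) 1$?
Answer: $-19$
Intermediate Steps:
$K = 2$ ($K = 2 \cdot 1 = 2$)
$z{\left(J \right)} = \sqrt{2 + J}$ ($z{\left(J \right)} = \sqrt{J + 2} = \sqrt{2 + J}$)
$r{\left(n,g \right)} = 19$ ($r{\left(n,g \right)} = 25 - 6 = 19$)
$- r{\left(a{\left(\left(4 + z{\left(-3 \right)}\right) \left(-2\right) \right)},-25 \right)} = \left(-1\right) 19 = -19$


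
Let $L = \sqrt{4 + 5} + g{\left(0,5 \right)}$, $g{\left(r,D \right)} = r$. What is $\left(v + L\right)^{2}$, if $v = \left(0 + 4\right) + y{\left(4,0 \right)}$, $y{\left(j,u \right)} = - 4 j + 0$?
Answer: $81$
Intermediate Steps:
$y{\left(j,u \right)} = - 4 j$
$L = 3$ ($L = \sqrt{4 + 5} + 0 = \sqrt{9} + 0 = 3 + 0 = 3$)
$v = -12$ ($v = \left(0 + 4\right) - 16 = 4 - 16 = -12$)
$\left(v + L\right)^{2} = \left(-12 + 3\right)^{2} = \left(-9\right)^{2} = 81$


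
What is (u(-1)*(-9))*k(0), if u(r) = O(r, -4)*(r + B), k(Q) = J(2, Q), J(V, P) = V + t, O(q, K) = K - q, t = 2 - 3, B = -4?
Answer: -135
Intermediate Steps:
t = -1
J(V, P) = -1 + V (J(V, P) = V - 1 = -1 + V)
k(Q) = 1 (k(Q) = -1 + 2 = 1)
u(r) = (-4 + r)*(-4 - r) (u(r) = (-4 - r)*(r - 4) = (-4 - r)*(-4 + r) = (-4 + r)*(-4 - r))
(u(-1)*(-9))*k(0) = ((16 - 1*(-1)²)*(-9))*1 = ((16 - 1*1)*(-9))*1 = ((16 - 1)*(-9))*1 = (15*(-9))*1 = -135*1 = -135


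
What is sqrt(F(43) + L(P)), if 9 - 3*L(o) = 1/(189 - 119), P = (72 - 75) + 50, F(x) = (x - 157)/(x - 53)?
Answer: sqrt(634830)/210 ≈ 3.7941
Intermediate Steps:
F(x) = (-157 + x)/(-53 + x)
P = 47 (P = -3 + 50 = 47)
L(o) = 629/210 (L(o) = 3 - 1/(3*(189 - 119)) = 3 - 1/3/70 = 3 - 1/3*1/70 = 3 - 1/210 = 629/210)
sqrt(F(43) + L(P)) = sqrt((-157 + 43)/(-53 + 43) + 629/210) = sqrt(-114/(-10) + 629/210) = sqrt(-1/10*(-114) + 629/210) = sqrt(57/5 + 629/210) = sqrt(3023/210) = sqrt(634830)/210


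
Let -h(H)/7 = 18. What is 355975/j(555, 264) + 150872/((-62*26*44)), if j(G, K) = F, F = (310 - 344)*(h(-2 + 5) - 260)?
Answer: 1454284417/58178692 ≈ 24.997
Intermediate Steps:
h(H) = -126 (h(H) = -7*18 = -126)
F = 13124 (F = (310 - 344)*(-126 - 260) = -34*(-386) = 13124)
j(G, K) = 13124
355975/j(555, 264) + 150872/((-62*26*44)) = 355975/13124 + 150872/((-62*26*44)) = 355975*(1/13124) + 150872/((-1612*44)) = 355975/13124 + 150872/(-70928) = 355975/13124 + 150872*(-1/70928) = 355975/13124 - 18859/8866 = 1454284417/58178692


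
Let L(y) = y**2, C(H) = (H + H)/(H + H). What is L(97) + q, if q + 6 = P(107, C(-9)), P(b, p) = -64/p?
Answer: 9339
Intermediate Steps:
C(H) = 1 (C(H) = (2*H)/((2*H)) = (2*H)*(1/(2*H)) = 1)
q = -70 (q = -6 - 64/1 = -6 - 64*1 = -6 - 64 = -70)
L(97) + q = 97**2 - 70 = 9409 - 70 = 9339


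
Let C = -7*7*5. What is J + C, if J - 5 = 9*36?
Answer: 84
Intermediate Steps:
C = -245 (C = -49*5 = -245)
J = 329 (J = 5 + 9*36 = 5 + 324 = 329)
J + C = 329 - 245 = 84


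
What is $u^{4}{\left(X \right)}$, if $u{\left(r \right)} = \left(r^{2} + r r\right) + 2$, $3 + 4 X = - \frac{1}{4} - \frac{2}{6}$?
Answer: $\frac{297473117213281}{1761205026816} \approx 168.9$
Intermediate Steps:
$X = - \frac{43}{48}$ ($X = - \frac{3}{4} + \frac{- \frac{1}{4} - \frac{2}{6}}{4} = - \frac{3}{4} + \frac{\left(-1\right) \frac{1}{4} - \frac{1}{3}}{4} = - \frac{3}{4} + \frac{- \frac{1}{4} - \frac{1}{3}}{4} = - \frac{3}{4} + \frac{1}{4} \left(- \frac{7}{12}\right) = - \frac{3}{4} - \frac{7}{48} = - \frac{43}{48} \approx -0.89583$)
$u{\left(r \right)} = 2 + 2 r^{2}$ ($u{\left(r \right)} = \left(r^{2} + r^{2}\right) + 2 = 2 r^{2} + 2 = 2 + 2 r^{2}$)
$u^{4}{\left(X \right)} = \left(2 + 2 \left(- \frac{43}{48}\right)^{2}\right)^{4} = \left(2 + 2 \cdot \frac{1849}{2304}\right)^{4} = \left(2 + \frac{1849}{1152}\right)^{4} = \left(\frac{4153}{1152}\right)^{4} = \frac{297473117213281}{1761205026816}$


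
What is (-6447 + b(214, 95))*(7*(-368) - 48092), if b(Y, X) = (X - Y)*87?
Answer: 851222400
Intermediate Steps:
b(Y, X) = -87*Y + 87*X
(-6447 + b(214, 95))*(7*(-368) - 48092) = (-6447 + (-87*214 + 87*95))*(7*(-368) - 48092) = (-6447 + (-18618 + 8265))*(-2576 - 48092) = (-6447 - 10353)*(-50668) = -16800*(-50668) = 851222400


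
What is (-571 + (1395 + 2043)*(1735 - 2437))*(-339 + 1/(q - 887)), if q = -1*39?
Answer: 757805564005/926 ≈ 8.1836e+8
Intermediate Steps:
q = -39
(-571 + (1395 + 2043)*(1735 - 2437))*(-339 + 1/(q - 887)) = (-571 + (1395 + 2043)*(1735 - 2437))*(-339 + 1/(-39 - 887)) = (-571 + 3438*(-702))*(-339 + 1/(-926)) = (-571 - 2413476)*(-339 - 1/926) = -2414047*(-313915/926) = 757805564005/926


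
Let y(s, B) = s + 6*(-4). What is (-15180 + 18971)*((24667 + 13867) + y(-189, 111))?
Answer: 145274911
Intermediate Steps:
y(s, B) = -24 + s (y(s, B) = s - 24 = -24 + s)
(-15180 + 18971)*((24667 + 13867) + y(-189, 111)) = (-15180 + 18971)*((24667 + 13867) + (-24 - 189)) = 3791*(38534 - 213) = 3791*38321 = 145274911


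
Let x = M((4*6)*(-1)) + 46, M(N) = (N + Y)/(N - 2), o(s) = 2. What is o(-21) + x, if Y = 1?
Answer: 1271/26 ≈ 48.885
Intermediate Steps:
M(N) = (1 + N)/(-2 + N) (M(N) = (N + 1)/(N - 2) = (1 + N)/(-2 + N))
x = 1219/26 (x = (1 + (4*6)*(-1))/(-2 + (4*6)*(-1)) + 46 = (1 + 24*(-1))/(-2 + 24*(-1)) + 46 = (1 - 24)/(-2 - 24) + 46 = -23/(-26) + 46 = -1/26*(-23) + 46 = 23/26 + 46 = 1219/26 ≈ 46.885)
o(-21) + x = 2 + 1219/26 = 1271/26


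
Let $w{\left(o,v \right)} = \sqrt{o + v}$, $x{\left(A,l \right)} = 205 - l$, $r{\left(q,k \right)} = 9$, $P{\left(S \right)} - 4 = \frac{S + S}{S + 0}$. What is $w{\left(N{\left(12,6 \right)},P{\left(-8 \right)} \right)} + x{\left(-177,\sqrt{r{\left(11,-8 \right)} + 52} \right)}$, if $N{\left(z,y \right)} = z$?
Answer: $205 - \sqrt{61} + 3 \sqrt{2} \approx 201.43$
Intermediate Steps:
$P{\left(S \right)} = 6$ ($P{\left(S \right)} = 4 + \frac{S + S}{S + 0} = 4 + \frac{2 S}{S} = 4 + 2 = 6$)
$w{\left(N{\left(12,6 \right)},P{\left(-8 \right)} \right)} + x{\left(-177,\sqrt{r{\left(11,-8 \right)} + 52} \right)} = \sqrt{12 + 6} + \left(205 - \sqrt{9 + 52}\right) = \sqrt{18} + \left(205 - \sqrt{61}\right) = 3 \sqrt{2} + \left(205 - \sqrt{61}\right) = 205 - \sqrt{61} + 3 \sqrt{2}$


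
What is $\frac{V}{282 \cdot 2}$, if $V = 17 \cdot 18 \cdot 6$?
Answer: $\frac{153}{47} \approx 3.2553$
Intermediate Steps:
$V = 1836$ ($V = 17 \cdot 108 = 1836$)
$\frac{V}{282 \cdot 2} = \frac{1}{282 \cdot 2} \cdot 1836 = \frac{1}{564} \cdot 1836 = \frac{153}{47}$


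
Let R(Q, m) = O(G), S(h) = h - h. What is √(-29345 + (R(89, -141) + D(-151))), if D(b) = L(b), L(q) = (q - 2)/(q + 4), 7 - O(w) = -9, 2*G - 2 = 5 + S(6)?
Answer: I*√1437070/7 ≈ 171.25*I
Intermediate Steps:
S(h) = 0
G = 7/2 (G = 1 + (5 + 0)/2 = 1 + (½)*5 = 1 + 5/2 = 7/2 ≈ 3.5000)
O(w) = 16 (O(w) = 7 - 1*(-9) = 7 + 9 = 16)
R(Q, m) = 16
L(q) = (-2 + q)/(4 + q)
D(b) = (-2 + b)/(4 + b)
√(-29345 + (R(89, -141) + D(-151))) = √(-29345 + (16 + (-2 - 151)/(4 - 151))) = √(-29345 + (16 - 153/(-147))) = √(-29345 + (16 - 1/147*(-153))) = √(-29345 + (16 + 51/49)) = √(-29345 + 835/49) = √(-1437070/49) = I*√1437070/7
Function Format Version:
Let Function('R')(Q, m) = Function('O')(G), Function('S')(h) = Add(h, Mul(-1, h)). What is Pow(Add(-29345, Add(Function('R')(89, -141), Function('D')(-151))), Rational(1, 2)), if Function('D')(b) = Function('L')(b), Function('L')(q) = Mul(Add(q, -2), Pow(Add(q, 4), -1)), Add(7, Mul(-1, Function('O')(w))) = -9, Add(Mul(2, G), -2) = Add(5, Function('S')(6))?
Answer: Mul(Rational(1, 7), I, Pow(1437070, Rational(1, 2))) ≈ Mul(171.25, I)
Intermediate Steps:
Function('S')(h) = 0
G = Rational(7, 2) (G = Add(1, Mul(Rational(1, 2), Add(5, 0))) = Add(1, Mul(Rational(1, 2), 5)) = Add(1, Rational(5, 2)) = Rational(7, 2) ≈ 3.5000)
Function('O')(w) = 16 (Function('O')(w) = Add(7, Mul(-1, -9)) = Add(7, 9) = 16)
Function('R')(Q, m) = 16
Function('L')(q) = Mul(Pow(Add(4, q), -1), Add(-2, q)) (Function('L')(q) = Mul(Add(-2, q), Pow(Add(4, q), -1)) = Mul(Pow(Add(4, q), -1), Add(-2, q)))
Function('D')(b) = Mul(Pow(Add(4, b), -1), Add(-2, b))
Pow(Add(-29345, Add(Function('R')(89, -141), Function('D')(-151))), Rational(1, 2)) = Pow(Add(-29345, Add(16, Mul(Pow(Add(4, -151), -1), Add(-2, -151)))), Rational(1, 2)) = Pow(Add(-29345, Add(16, Mul(Pow(-147, -1), -153))), Rational(1, 2)) = Pow(Add(-29345, Add(16, Mul(Rational(-1, 147), -153))), Rational(1, 2)) = Pow(Add(-29345, Add(16, Rational(51, 49))), Rational(1, 2)) = Pow(Add(-29345, Rational(835, 49)), Rational(1, 2)) = Pow(Rational(-1437070, 49), Rational(1, 2)) = Mul(Rational(1, 7), I, Pow(1437070, Rational(1, 2)))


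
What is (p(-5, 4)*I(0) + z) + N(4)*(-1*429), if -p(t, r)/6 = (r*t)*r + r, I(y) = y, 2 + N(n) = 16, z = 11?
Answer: -5995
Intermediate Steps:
N(n) = 14 (N(n) = -2 + 16 = 14)
p(t, r) = -6*r - 6*t*r**2 (p(t, r) = -6*((r*t)*r + r) = -6*(t*r**2 + r) = -6*(r + t*r**2) = -6*r - 6*t*r**2)
(p(-5, 4)*I(0) + z) + N(4)*(-1*429) = (-6*4*(1 + 4*(-5))*0 + 11) + 14*(-1*429) = (-6*4*(1 - 20)*0 + 11) + 14*(-429) = (-6*4*(-19)*0 + 11) - 6006 = (456*0 + 11) - 6006 = (0 + 11) - 6006 = 11 - 6006 = -5995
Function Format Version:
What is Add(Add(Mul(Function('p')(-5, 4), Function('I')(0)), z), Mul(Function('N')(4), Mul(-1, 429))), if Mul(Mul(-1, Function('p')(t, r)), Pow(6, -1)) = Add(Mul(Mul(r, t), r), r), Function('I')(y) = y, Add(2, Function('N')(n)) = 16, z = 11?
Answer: -5995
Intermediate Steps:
Function('N')(n) = 14 (Function('N')(n) = Add(-2, 16) = 14)
Function('p')(t, r) = Add(Mul(-6, r), Mul(-6, t, Pow(r, 2))) (Function('p')(t, r) = Mul(-6, Add(Mul(Mul(r, t), r), r)) = Mul(-6, Add(Mul(t, Pow(r, 2)), r)) = Mul(-6, Add(r, Mul(t, Pow(r, 2)))) = Add(Mul(-6, r), Mul(-6, t, Pow(r, 2))))
Add(Add(Mul(Function('p')(-5, 4), Function('I')(0)), z), Mul(Function('N')(4), Mul(-1, 429))) = Add(Add(Mul(Mul(-6, 4, Add(1, Mul(4, -5))), 0), 11), Mul(14, Mul(-1, 429))) = Add(Add(Mul(Mul(-6, 4, Add(1, -20)), 0), 11), Mul(14, -429)) = Add(Add(Mul(Mul(-6, 4, -19), 0), 11), -6006) = Add(Add(Mul(456, 0), 11), -6006) = Add(Add(0, 11), -6006) = Add(11, -6006) = -5995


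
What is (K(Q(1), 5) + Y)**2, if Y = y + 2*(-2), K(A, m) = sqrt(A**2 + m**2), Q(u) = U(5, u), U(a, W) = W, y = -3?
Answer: (7 - sqrt(26))**2 ≈ 3.6137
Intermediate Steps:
Q(u) = u
Y = -7 (Y = -3 + 2*(-2) = -3 - 4 = -7)
(K(Q(1), 5) + Y)**2 = (sqrt(1**2 + 5**2) - 7)**2 = (sqrt(1 + 25) - 7)**2 = (sqrt(26) - 7)**2 = (-7 + sqrt(26))**2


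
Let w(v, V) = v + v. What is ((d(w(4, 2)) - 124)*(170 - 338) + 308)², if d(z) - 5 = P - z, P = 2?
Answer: 454030864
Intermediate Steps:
w(v, V) = 2*v
d(z) = 7 - z (d(z) = 5 + (2 - z) = 7 - z)
((d(w(4, 2)) - 124)*(170 - 338) + 308)² = (((7 - 2*4) - 124)*(170 - 338) + 308)² = (((7 - 1*8) - 124)*(-168) + 308)² = (((7 - 8) - 124)*(-168) + 308)² = ((-1 - 124)*(-168) + 308)² = (-125*(-168) + 308)² = (21000 + 308)² = 21308² = 454030864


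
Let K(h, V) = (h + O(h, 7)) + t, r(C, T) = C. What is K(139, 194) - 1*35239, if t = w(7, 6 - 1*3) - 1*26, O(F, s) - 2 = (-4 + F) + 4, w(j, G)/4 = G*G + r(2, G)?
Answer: -34941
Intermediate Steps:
w(j, G) = 8 + 4*G² (w(j, G) = 4*(G*G + 2) = 4*(G² + 2) = 4*(2 + G²) = 8 + 4*G²)
O(F, s) = 2 + F (O(F, s) = 2 + ((-4 + F) + 4) = 2 + F)
t = 18 (t = (8 + 4*(6 - 1*3)²) - 1*26 = (8 + 4*(6 - 3)²) - 26 = (8 + 4*3²) - 26 = (8 + 4*9) - 26 = (8 + 36) - 26 = 44 - 26 = 18)
K(h, V) = 20 + 2*h (K(h, V) = (h + (2 + h)) + 18 = (2 + 2*h) + 18 = 20 + 2*h)
K(139, 194) - 1*35239 = (20 + 2*139) - 1*35239 = (20 + 278) - 35239 = 298 - 35239 = -34941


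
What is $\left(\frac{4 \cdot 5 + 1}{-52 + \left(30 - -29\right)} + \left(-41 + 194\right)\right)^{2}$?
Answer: $24336$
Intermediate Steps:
$\left(\frac{4 \cdot 5 + 1}{-52 + \left(30 - -29\right)} + \left(-41 + 194\right)\right)^{2} = \left(\frac{20 + 1}{-52 + \left(30 + 29\right)} + 153\right)^{2} = \left(\frac{1}{-52 + 59} \cdot 21 + 153\right)^{2} = \left(\frac{1}{7} \cdot 21 + 153\right)^{2} = \left(3 + 153\right)^{2} = 156^{2} = 24336$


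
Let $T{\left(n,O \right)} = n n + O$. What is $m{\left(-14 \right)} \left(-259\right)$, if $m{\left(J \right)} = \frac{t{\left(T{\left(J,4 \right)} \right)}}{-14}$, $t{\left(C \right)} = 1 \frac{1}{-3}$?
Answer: $- \frac{37}{6} \approx -6.1667$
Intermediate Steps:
$T{\left(n,O \right)} = O + n^{2}$ ($T{\left(n,O \right)} = n^{2} + O = O + n^{2}$)
$t{\left(C \right)} = - \frac{1}{3}$ ($t{\left(C \right)} = 1 \left(- \frac{1}{3}\right) = - \frac{1}{3}$)
$m{\left(J \right)} = \frac{1}{42}$ ($m{\left(J \right)} = - \frac{1}{3 \left(-14\right)} = \left(- \frac{1}{3}\right) \left(- \frac{1}{14}\right) = \frac{1}{42}$)
$m{\left(-14 \right)} \left(-259\right) = \frac{1}{42} \left(-259\right) = - \frac{37}{6}$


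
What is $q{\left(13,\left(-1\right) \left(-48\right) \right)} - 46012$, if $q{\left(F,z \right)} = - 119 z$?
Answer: $-51724$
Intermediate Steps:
$q{\left(13,\left(-1\right) \left(-48\right) \right)} - 46012 = - 119 \left(\left(-1\right) \left(-48\right)\right) - 46012 = \left(-119\right) 48 - 46012 = -5712 - 46012 = -51724$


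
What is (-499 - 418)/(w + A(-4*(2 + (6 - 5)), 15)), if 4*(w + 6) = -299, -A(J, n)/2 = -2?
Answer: 3668/307 ≈ 11.948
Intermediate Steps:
A(J, n) = 4 (A(J, n) = -2*(-2) = 4)
w = -323/4 (w = -6 + (1/4)*(-299) = -6 - 299/4 = -323/4 ≈ -80.750)
(-499 - 418)/(w + A(-4*(2 + (6 - 5)), 15)) = (-499 - 418)/(-323/4 + 4) = -917/(-307/4) = -917*(-4/307) = 3668/307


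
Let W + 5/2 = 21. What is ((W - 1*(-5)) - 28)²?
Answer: 81/4 ≈ 20.250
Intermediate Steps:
W = 37/2 (W = -5/2 + 21 = 37/2 ≈ 18.500)
((W - 1*(-5)) - 28)² = ((37/2 - 1*(-5)) - 28)² = ((37/2 + 5) - 28)² = (47/2 - 28)² = (-9/2)² = 81/4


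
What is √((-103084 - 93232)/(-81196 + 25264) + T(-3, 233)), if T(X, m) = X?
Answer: √99698790/13983 ≈ 0.71408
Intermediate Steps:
√((-103084 - 93232)/(-81196 + 25264) + T(-3, 233)) = √((-103084 - 93232)/(-81196 + 25264) - 3) = √(-196316/(-55932) - 3) = √(-196316*(-1/55932) - 3) = √(49079/13983 - 3) = √(7130/13983) = √99698790/13983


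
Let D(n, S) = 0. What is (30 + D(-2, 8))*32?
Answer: 960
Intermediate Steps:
(30 + D(-2, 8))*32 = (30 + 0)*32 = 30*32 = 960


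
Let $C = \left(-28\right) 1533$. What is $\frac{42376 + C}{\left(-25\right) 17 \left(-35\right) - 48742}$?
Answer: $\frac{548}{33867} \approx 0.016181$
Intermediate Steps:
$C = -42924$
$\frac{42376 + C}{\left(-25\right) 17 \left(-35\right) - 48742} = \frac{42376 - 42924}{\left(-25\right) 17 \left(-35\right) - 48742} = - \frac{548}{\left(-425\right) \left(-35\right) - 48742} = - \frac{548}{14875 - 48742} = - \frac{548}{-33867} = \left(-548\right) \left(- \frac{1}{33867}\right) = \frac{548}{33867}$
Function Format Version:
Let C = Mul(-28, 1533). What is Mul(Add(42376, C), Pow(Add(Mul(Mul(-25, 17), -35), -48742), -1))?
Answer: Rational(548, 33867) ≈ 0.016181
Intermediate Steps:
C = -42924
Mul(Add(42376, C), Pow(Add(Mul(Mul(-25, 17), -35), -48742), -1)) = Mul(Add(42376, -42924), Pow(Add(Mul(Mul(-25, 17), -35), -48742), -1)) = Mul(-548, Pow(Add(Mul(-425, -35), -48742), -1)) = Mul(-548, Pow(Add(14875, -48742), -1)) = Mul(-548, Pow(-33867, -1)) = Mul(-548, Rational(-1, 33867)) = Rational(548, 33867)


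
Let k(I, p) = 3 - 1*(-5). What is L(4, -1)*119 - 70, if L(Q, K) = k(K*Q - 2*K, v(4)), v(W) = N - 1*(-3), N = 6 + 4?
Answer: 882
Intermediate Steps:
N = 10
v(W) = 13 (v(W) = 10 - 1*(-3) = 10 + 3 = 13)
k(I, p) = 8 (k(I, p) = 3 + 5 = 8)
L(Q, K) = 8
L(4, -1)*119 - 70 = 8*119 - 70 = 952 - 70 = 882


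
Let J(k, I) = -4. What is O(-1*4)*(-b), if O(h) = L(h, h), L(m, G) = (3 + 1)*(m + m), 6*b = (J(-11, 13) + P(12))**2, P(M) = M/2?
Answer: 64/3 ≈ 21.333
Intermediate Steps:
P(M) = M/2 (P(M) = M*(1/2) = M/2)
b = 2/3 (b = (-4 + (1/2)*12)**2/6 = (-4 + 6)**2/6 = (1/6)*2**2 = (1/6)*4 = 2/3 ≈ 0.66667)
L(m, G) = 8*m (L(m, G) = 4*(2*m) = 8*m)
O(h) = 8*h
O(-1*4)*(-b) = (8*(-1*4))*(-1*2/3) = (8*(-4))*(-2/3) = -32*(-2/3) = 64/3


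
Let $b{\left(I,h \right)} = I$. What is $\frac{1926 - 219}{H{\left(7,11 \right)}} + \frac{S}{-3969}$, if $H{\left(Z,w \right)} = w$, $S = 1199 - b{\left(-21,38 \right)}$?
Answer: $\frac{6761663}{43659} \approx 154.87$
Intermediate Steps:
$S = 1220$ ($S = 1199 - -21 = 1199 + 21 = 1220$)
$\frac{1926 - 219}{H{\left(7,11 \right)}} + \frac{S}{-3969} = \frac{1926 - 219}{11} + \frac{1220}{-3969} = 1707 \cdot \frac{1}{11} + 1220 \left(- \frac{1}{3969}\right) = \frac{1707}{11} - \frac{1220}{3969} = \frac{6761663}{43659}$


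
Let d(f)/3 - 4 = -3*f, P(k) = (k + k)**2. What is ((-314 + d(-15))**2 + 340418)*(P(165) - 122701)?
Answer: -5083004907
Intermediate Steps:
P(k) = 4*k**2 (P(k) = (2*k)**2 = 4*k**2)
d(f) = 12 - 9*f (d(f) = 12 + 3*(-3*f) = 12 - 9*f)
((-314 + d(-15))**2 + 340418)*(P(165) - 122701) = ((-314 + (12 - 9*(-15)))**2 + 340418)*(4*165**2 - 122701) = ((-314 + (12 + 135))**2 + 340418)*(4*27225 - 122701) = ((-314 + 147)**2 + 340418)*(108900 - 122701) = ((-167)**2 + 340418)*(-13801) = (27889 + 340418)*(-13801) = 368307*(-13801) = -5083004907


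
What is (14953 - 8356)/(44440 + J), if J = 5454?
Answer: 6597/49894 ≈ 0.13222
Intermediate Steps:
(14953 - 8356)/(44440 + J) = (14953 - 8356)/(44440 + 5454) = 6597/49894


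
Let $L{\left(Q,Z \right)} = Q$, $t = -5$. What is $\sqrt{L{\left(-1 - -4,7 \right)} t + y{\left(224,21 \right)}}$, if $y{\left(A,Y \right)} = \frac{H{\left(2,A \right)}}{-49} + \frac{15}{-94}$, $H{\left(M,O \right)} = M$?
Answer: $\frac{i \sqrt{6581222}}{658} \approx 3.8988 i$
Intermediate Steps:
$y{\left(A,Y \right)} = - \frac{923}{4606}$ ($y{\left(A,Y \right)} = \frac{2}{-49} + \frac{15}{-94} = 2 \left(- \frac{1}{49}\right) + 15 \left(- \frac{1}{94}\right) = - \frac{2}{49} - \frac{15}{94} = - \frac{923}{4606}$)
$\sqrt{L{\left(-1 - -4,7 \right)} t + y{\left(224,21 \right)}} = \sqrt{\left(-1 - -4\right) \left(-5\right) - \frac{923}{4606}} = \sqrt{\left(-1 + 4\right) \left(-5\right) - \frac{923}{4606}} = \sqrt{3 \left(-5\right) - \frac{923}{4606}} = \sqrt{-15 - \frac{923}{4606}} = \sqrt{- \frac{70013}{4606}} = \frac{i \sqrt{6581222}}{658}$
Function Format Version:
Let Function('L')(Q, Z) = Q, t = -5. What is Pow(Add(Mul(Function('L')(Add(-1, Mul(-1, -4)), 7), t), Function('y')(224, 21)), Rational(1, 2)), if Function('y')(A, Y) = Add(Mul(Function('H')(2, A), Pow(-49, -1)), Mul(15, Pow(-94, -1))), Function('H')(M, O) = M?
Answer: Mul(Rational(1, 658), I, Pow(6581222, Rational(1, 2))) ≈ Mul(3.8988, I)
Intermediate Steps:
Function('y')(A, Y) = Rational(-923, 4606) (Function('y')(A, Y) = Add(Mul(2, Pow(-49, -1)), Mul(15, Pow(-94, -1))) = Add(Mul(2, Rational(-1, 49)), Mul(15, Rational(-1, 94))) = Add(Rational(-2, 49), Rational(-15, 94)) = Rational(-923, 4606))
Pow(Add(Mul(Function('L')(Add(-1, Mul(-1, -4)), 7), t), Function('y')(224, 21)), Rational(1, 2)) = Pow(Add(Mul(Add(-1, Mul(-1, -4)), -5), Rational(-923, 4606)), Rational(1, 2)) = Pow(Add(Mul(Add(-1, 4), -5), Rational(-923, 4606)), Rational(1, 2)) = Pow(Add(Mul(3, -5), Rational(-923, 4606)), Rational(1, 2)) = Pow(Add(-15, Rational(-923, 4606)), Rational(1, 2)) = Pow(Rational(-70013, 4606), Rational(1, 2)) = Mul(Rational(1, 658), I, Pow(6581222, Rational(1, 2)))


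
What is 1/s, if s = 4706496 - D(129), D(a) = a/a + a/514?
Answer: 514/2419138301 ≈ 2.1247e-7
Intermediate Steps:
D(a) = 1 + a/514 (D(a) = 1 + a*(1/514) = 1 + a/514)
s = 2419138301/514 (s = 4706496 - (1 + (1/514)*129) = 4706496 - (1 + 129/514) = 4706496 - 1*643/514 = 4706496 - 643/514 = 2419138301/514 ≈ 4.7065e+6)
1/s = 1/(2419138301/514) = 514/2419138301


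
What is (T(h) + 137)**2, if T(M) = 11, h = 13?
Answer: 21904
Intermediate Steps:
(T(h) + 137)**2 = (11 + 137)**2 = 148**2 = 21904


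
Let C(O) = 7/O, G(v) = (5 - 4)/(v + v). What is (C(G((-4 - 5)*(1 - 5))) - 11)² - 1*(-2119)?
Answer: 245168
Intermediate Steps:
G(v) = 1/(2*v)
(C(G((-4 - 5)*(1 - 5))) - 11)² - 1*(-2119) = (7/((1/(2*(((-4 - 5)*(1 - 5)))))) - 11)² - 1*(-2119) = (7/((1/(2*((-9*(-4)))))) - 11)² + 2119 = (7/(((½)/36)) - 11)² + 2119 = (7/(((½)*(1/36))) - 11)² + 2119 = (7/(1/72) - 11)² + 2119 = (7*72 - 11)² + 2119 = (504 - 11)² + 2119 = 493² + 2119 = 243049 + 2119 = 245168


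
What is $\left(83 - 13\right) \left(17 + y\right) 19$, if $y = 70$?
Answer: $115710$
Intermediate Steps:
$\left(83 - 13\right) \left(17 + y\right) 19 = \left(83 - 13\right) \left(17 + 70\right) 19 = \left(83 + \left(-24 + 11\right)\right) 87 \cdot 19 = \left(83 - 13\right) 87 \cdot 19 = 70 \cdot 87 \cdot 19 = 6090 \cdot 19 = 115710$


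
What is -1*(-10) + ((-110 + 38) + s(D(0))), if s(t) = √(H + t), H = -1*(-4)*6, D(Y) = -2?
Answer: -62 + √22 ≈ -57.310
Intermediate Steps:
H = 24 (H = 4*6 = 24)
s(t) = √(24 + t)
-1*(-10) + ((-110 + 38) + s(D(0))) = -1*(-10) + ((-110 + 38) + √(24 - 2)) = 10 + (-72 + √22) = -62 + √22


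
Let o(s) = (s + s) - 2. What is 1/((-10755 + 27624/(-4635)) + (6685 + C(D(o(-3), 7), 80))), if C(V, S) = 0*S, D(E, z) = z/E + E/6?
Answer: -1545/6297358 ≈ -0.00024534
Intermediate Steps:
o(s) = -2 + 2*s (o(s) = 2*s - 2 = -2 + 2*s)
D(E, z) = E/6 + z/E (D(E, z) = z/E + E*(1/6) = z/E + E/6 = E/6 + z/E)
C(V, S) = 0
1/((-10755 + 27624/(-4635)) + (6685 + C(D(o(-3), 7), 80))) = 1/((-10755 + 27624/(-4635)) + (6685 + 0)) = 1/((-10755 + 27624*(-1/4635)) + 6685) = 1/((-10755 - 9208/1545) + 6685) = 1/(-16625683/1545 + 6685) = 1/(-6297358/1545) = -1545/6297358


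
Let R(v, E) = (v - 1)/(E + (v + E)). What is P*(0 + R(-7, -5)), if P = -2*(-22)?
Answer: 352/17 ≈ 20.706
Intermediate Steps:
R(v, E) = (-1 + v)/(v + 2*E) (R(v, E) = (-1 + v)/(E + (E + v)) = (-1 + v)/(v + 2*E))
P = 44
P*(0 + R(-7, -5)) = 44*(0 + (-1 - 7)/(-7 + 2*(-5))) = 44*(0 - 8/(-7 - 10)) = 44*(0 - 8/(-17)) = 44*(0 - 1/17*(-8)) = 44*(0 + 8/17) = 44*(8/17) = 352/17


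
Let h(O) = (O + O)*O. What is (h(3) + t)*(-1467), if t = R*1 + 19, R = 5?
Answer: -61614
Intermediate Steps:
h(O) = 2*O**2 (h(O) = (2*O)*O = 2*O**2)
t = 24 (t = 5*1 + 19 = 5 + 19 = 24)
(h(3) + t)*(-1467) = (2*3**2 + 24)*(-1467) = (2*9 + 24)*(-1467) = (18 + 24)*(-1467) = 42*(-1467) = -61614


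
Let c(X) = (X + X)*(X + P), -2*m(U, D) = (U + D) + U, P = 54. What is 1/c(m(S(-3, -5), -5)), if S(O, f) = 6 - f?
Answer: -2/1547 ≈ -0.0012928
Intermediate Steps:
m(U, D) = -U - D/2 (m(U, D) = -((U + D) + U)/2 = -((D + U) + U)/2 = -(D + 2*U)/2 = -U - D/2)
c(X) = 2*X*(54 + X) (c(X) = (X + X)*(X + 54) = (2*X)*(54 + X) = 2*X*(54 + X))
1/c(m(S(-3, -5), -5)) = 1/(2*(-(6 - 1*(-5)) - 1/2*(-5))*(54 + (-(6 - 1*(-5)) - 1/2*(-5)))) = 1/(2*(-(6 + 5) + 5/2)*(54 + (-(6 + 5) + 5/2))) = 1/(2*(-1*11 + 5/2)*(54 + (-1*11 + 5/2))) = 1/(2*(-11 + 5/2)*(54 + (-11 + 5/2))) = 1/(2*(-17/2)*(54 - 17/2)) = 1/(2*(-17/2)*(91/2)) = 1/(-1547/2) = -2/1547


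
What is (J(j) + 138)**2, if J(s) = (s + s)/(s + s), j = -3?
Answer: 19321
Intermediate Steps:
J(s) = 1 (J(s) = (2*s)/((2*s)) = (2*s)*(1/(2*s)) = 1)
(J(j) + 138)**2 = (1 + 138)**2 = 139**2 = 19321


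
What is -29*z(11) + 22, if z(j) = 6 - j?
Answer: 167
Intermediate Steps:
-29*z(11) + 22 = -29*(6 - 1*11) + 22 = -29*(6 - 11) + 22 = -29*(-5) + 22 = 145 + 22 = 167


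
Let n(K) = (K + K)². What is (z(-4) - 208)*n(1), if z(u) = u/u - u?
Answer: -812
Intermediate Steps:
z(u) = 1 - u
n(K) = 4*K² (n(K) = (2*K)² = 4*K²)
(z(-4) - 208)*n(1) = ((1 - 1*(-4)) - 208)*(4*1²) = ((1 + 4) - 208)*(4*1) = (5 - 208)*4 = -203*4 = -812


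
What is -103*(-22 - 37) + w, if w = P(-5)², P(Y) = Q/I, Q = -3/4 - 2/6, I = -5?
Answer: 21877369/3600 ≈ 6077.0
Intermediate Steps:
Q = -13/12 (Q = -3*¼ - 2*⅙ = -¾ - ⅓ = -13/12 ≈ -1.0833)
P(Y) = 13/60 (P(Y) = -13/12/(-5) = -13/12*(-⅕) = 13/60)
w = 169/3600 (w = (13/60)² = 169/3600 ≈ 0.046944)
-103*(-22 - 37) + w = -103*(-22 - 37) + 169/3600 = -103*(-59) + 169/3600 = 6077 + 169/3600 = 21877369/3600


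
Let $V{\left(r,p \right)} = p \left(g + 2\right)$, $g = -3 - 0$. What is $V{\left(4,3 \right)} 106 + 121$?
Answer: $-197$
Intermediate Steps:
$g = -3$ ($g = -3 + 0 = -3$)
$V{\left(r,p \right)} = - p$ ($V{\left(r,p \right)} = p \left(-3 + 2\right) = p \left(-1\right) = - p$)
$V{\left(4,3 \right)} 106 + 121 = \left(-1\right) 3 \cdot 106 + 121 = \left(-3\right) 106 + 121 = -318 + 121 = -197$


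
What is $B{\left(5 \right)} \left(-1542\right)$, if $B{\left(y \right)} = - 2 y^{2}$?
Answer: $77100$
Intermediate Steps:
$B{\left(5 \right)} \left(-1542\right) = - 2 \cdot 5^{2} \left(-1542\right) = \left(-2\right) 25 \left(-1542\right) = \left(-50\right) \left(-1542\right) = 77100$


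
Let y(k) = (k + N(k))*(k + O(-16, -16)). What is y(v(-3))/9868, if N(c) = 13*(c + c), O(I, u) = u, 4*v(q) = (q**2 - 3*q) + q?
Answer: -19845/157888 ≈ -0.12569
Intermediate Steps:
v(q) = -q/2 + q**2/4 (v(q) = ((q**2 - 3*q) + q)/4 = (q**2 - 2*q)/4 = -q/2 + q**2/4)
N(c) = 26*c (N(c) = 13*(2*c) = 26*c)
y(k) = 27*k*(-16 + k) (y(k) = (k + 26*k)*(k - 16) = (27*k)*(-16 + k) = 27*k*(-16 + k))
y(v(-3))/9868 = (27*((1/4)*(-3)*(-2 - 3))*(-16 + (1/4)*(-3)*(-2 - 3)))/9868 = (27*((1/4)*(-3)*(-5))*(-16 + (1/4)*(-3)*(-5)))*(1/9868) = (27*(15/4)*(-16 + 15/4))*(1/9868) = (27*(15/4)*(-49/4))*(1/9868) = -19845/16*1/9868 = -19845/157888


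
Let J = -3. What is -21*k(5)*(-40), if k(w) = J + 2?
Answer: -840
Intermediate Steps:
k(w) = -1 (k(w) = -3 + 2 = -1)
-21*k(5)*(-40) = -21*(-1)*(-40) = 21*(-40) = -840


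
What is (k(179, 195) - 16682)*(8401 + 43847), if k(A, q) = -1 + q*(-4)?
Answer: -912406824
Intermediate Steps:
k(A, q) = -1 - 4*q
(k(179, 195) - 16682)*(8401 + 43847) = ((-1 - 4*195) - 16682)*(8401 + 43847) = ((-1 - 780) - 16682)*52248 = (-781 - 16682)*52248 = -17463*52248 = -912406824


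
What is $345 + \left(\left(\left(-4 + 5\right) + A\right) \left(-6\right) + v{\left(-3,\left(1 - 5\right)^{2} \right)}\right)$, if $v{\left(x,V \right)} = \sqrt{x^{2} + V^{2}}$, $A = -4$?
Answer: $363 + \sqrt{265} \approx 379.28$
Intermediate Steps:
$v{\left(x,V \right)} = \sqrt{V^{2} + x^{2}}$
$345 + \left(\left(\left(-4 + 5\right) + A\right) \left(-6\right) + v{\left(-3,\left(1 - 5\right)^{2} \right)}\right) = 345 + \left(\left(\left(-4 + 5\right) - 4\right) \left(-6\right) + \sqrt{\left(\left(1 - 5\right)^{2}\right)^{2} + \left(-3\right)^{2}}\right) = 345 + \left(\left(1 - 4\right) \left(-6\right) + \sqrt{\left(\left(-4\right)^{2}\right)^{2} + 9}\right) = 345 + \left(\left(-3\right) \left(-6\right) + \sqrt{16^{2} + 9}\right) = 345 + \left(18 + \sqrt{256 + 9}\right) = 345 + \left(18 + \sqrt{265}\right) = 363 + \sqrt{265}$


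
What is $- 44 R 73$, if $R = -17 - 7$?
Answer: $77088$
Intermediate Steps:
$R = -24$
$- 44 R 73 = \left(-44\right) \left(-24\right) 73 = 1056 \cdot 73 = 77088$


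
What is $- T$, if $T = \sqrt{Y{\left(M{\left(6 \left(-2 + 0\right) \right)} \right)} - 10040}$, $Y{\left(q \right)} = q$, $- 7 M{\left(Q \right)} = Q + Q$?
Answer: $- \frac{4 i \sqrt{30737}}{7} \approx - 100.18 i$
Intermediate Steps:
$M{\left(Q \right)} = - \frac{2 Q}{7}$ ($M{\left(Q \right)} = - \frac{Q + Q}{7} = - \frac{2 Q}{7}$)
$T = \frac{4 i \sqrt{30737}}{7}$ ($T = \sqrt{- \frac{2 \cdot 6 \left(-2 + 0\right)}{7} - 10040} = \sqrt{- \frac{2 \cdot 6 \left(-2\right)}{7} - 10040} = \sqrt{\left(- \frac{2}{7}\right) \left(-12\right) - 10040} = \sqrt{\frac{24}{7} - 10040} = \sqrt{- \frac{70256}{7}} = \frac{4 i \sqrt{30737}}{7} \approx 100.18 i$)
$- T = - \frac{4 i \sqrt{30737}}{7}$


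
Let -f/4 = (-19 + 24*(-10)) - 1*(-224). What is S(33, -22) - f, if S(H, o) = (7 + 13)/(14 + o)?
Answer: -285/2 ≈ -142.50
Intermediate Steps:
S(H, o) = 20/(14 + o)
f = 140 (f = -4*((-19 + 24*(-10)) - 1*(-224)) = -4*((-19 - 240) + 224) = -4*(-259 + 224) = -4*(-35) = 140)
S(33, -22) - f = 20/(14 - 22) - 1*140 = 20/(-8) - 140 = 20*(-1/8) - 140 = -5/2 - 140 = -285/2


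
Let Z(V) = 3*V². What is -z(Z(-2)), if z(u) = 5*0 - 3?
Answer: 3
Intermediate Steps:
z(u) = -3 (z(u) = 0 - 3 = -3)
-z(Z(-2)) = -1*(-3) = 3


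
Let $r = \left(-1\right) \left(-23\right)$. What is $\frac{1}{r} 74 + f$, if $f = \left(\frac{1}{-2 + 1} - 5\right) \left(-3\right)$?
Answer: $\frac{488}{23} \approx 21.217$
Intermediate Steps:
$r = 23$
$f = 18$ ($f = \left(\frac{1}{-1} - 5\right) \left(-3\right) = \left(-1 - 5\right) \left(-3\right) = \left(-6\right) \left(-3\right) = 18$)
$\frac{1}{r} 74 + f = \frac{1}{23} \cdot 74 + 18 = \frac{74}{23} + 18 = \frac{488}{23}$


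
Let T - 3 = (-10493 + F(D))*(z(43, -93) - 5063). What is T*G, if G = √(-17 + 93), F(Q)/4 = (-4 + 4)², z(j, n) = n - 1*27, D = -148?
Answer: 108770444*√19 ≈ 4.7412e+8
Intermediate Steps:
z(j, n) = -27 + n (z(j, n) = n - 27 = -27 + n)
F(Q) = 0 (F(Q) = 4*(-4 + 4)² = 4*0² = 4*0 = 0)
T = 54385222 (T = 3 + (-10493 + 0)*((-27 - 93) - 5063) = 3 - 10493*(-120 - 5063) = 3 - 10493*(-5183) = 3 + 54385219 = 54385222)
G = 2*√19 (G = √76 = 2*√19 ≈ 8.7178)
T*G = 54385222*(2*√19) = 108770444*√19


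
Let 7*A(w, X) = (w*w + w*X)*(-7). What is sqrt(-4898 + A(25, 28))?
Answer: 7*I*sqrt(127) ≈ 78.886*I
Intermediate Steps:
A(w, X) = -w**2 - X*w (A(w, X) = ((w*w + w*X)*(-7))/7 = ((w**2 + X*w)*(-7))/7 = (-7*w**2 - 7*X*w)/7 = -w**2 - X*w)
sqrt(-4898 + A(25, 28)) = sqrt(-4898 - 1*25*(28 + 25)) = sqrt(-4898 - 1*25*53) = sqrt(-4898 - 1325) = sqrt(-6223) = 7*I*sqrt(127)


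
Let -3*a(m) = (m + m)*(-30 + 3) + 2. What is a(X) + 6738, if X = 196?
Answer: 30796/3 ≈ 10265.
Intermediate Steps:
a(m) = -⅔ + 18*m (a(m) = -((m + m)*(-30 + 3) + 2)/3 = -((2*m)*(-27) + 2)/3 = -(-54*m + 2)/3 = -(2 - 54*m)/3 = -⅔ + 18*m)
a(X) + 6738 = (-⅔ + 18*196) + 6738 = (-⅔ + 3528) + 6738 = 10582/3 + 6738 = 30796/3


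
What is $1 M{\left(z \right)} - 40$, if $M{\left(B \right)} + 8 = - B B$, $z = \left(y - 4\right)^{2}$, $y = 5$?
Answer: $-49$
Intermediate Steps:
$z = 1$ ($z = \left(5 - 4\right)^{2} = 1^{2} = 1$)
$M{\left(B \right)} = -8 - B^{2}$ ($M{\left(B \right)} = -8 - B B = -8 - B^{2}$)
$1 M{\left(z \right)} - 40 = 1 \left(-8 - 1^{2}\right) - 40 = 1 \left(-8 - 1\right) - 40 = 1 \left(-9\right) - 40 = -9 - 40 = -49$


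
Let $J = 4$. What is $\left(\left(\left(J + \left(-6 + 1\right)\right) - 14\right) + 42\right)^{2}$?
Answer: $729$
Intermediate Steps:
$\left(\left(\left(J + \left(-6 + 1\right)\right) - 14\right) + 42\right)^{2} = \left(\left(\left(4 + \left(-6 + 1\right)\right) - 14\right) + 42\right)^{2} = \left(\left(\left(4 - 5\right) - 14\right) + 42\right)^{2} = \left(\left(-1 - 14\right) + 42\right)^{2} = \left(-15 + 42\right)^{2} = 27^{2} = 729$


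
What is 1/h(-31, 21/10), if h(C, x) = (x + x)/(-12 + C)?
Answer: -215/21 ≈ -10.238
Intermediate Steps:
h(C, x) = 2*x/(-12 + C) (h(C, x) = (2*x)/(-12 + C) = 2*x/(-12 + C))
1/h(-31, 21/10) = 1/(2*(21/10)/(-12 - 31)) = 1/(2*(21*(1/10))/(-43)) = 1/(2*(21/10)*(-1/43)) = 1/(-21/215) = -215/21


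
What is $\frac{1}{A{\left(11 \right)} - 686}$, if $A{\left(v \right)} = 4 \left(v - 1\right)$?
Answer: $- \frac{1}{646} \approx -0.001548$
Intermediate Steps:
$A{\left(v \right)} = -4 + 4 v$ ($A{\left(v \right)} = 4 \left(-1 + v\right) = -4 + 4 v$)
$\frac{1}{A{\left(11 \right)} - 686} = \frac{1}{\left(-4 + 4 \cdot 11\right) - 686} = \frac{1}{\left(-4 + 44\right) - 686} = \frac{1}{40 - 686} = \frac{1}{-646} = - \frac{1}{646}$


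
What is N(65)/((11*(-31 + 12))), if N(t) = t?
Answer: -65/209 ≈ -0.31100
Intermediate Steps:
N(65)/((11*(-31 + 12))) = 65/((11*(-31 + 12))) = 65/((11*(-19))) = 65/(-209) = 65*(-1/209) = -65/209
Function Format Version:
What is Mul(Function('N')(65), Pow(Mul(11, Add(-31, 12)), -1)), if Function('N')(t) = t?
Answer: Rational(-65, 209) ≈ -0.31100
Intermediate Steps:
Mul(Function('N')(65), Pow(Mul(11, Add(-31, 12)), -1)) = Mul(65, Pow(Mul(11, Add(-31, 12)), -1)) = Mul(65, Pow(Mul(11, -19), -1)) = Mul(65, Pow(-209, -1)) = Mul(65, Rational(-1, 209)) = Rational(-65, 209)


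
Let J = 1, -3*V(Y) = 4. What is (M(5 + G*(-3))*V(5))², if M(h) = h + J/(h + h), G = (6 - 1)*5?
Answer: 10673289/1225 ≈ 8712.9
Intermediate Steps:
G = 25 (G = 5*5 = 25)
V(Y) = -4/3 (V(Y) = -⅓*4 = -4/3)
M(h) = h + 1/(2*h) (M(h) = h + 1/(h + h) = h + 1/(2*h))
(M(5 + G*(-3))*V(5))² = (((5 + 25*(-3)) + 1/(2*(5 + 25*(-3))))*(-4/3))² = (((5 - 75) + 1/(2*(5 - 75)))*(-4/3))² = ((-70 + (½)/(-70))*(-4/3))² = ((-70 + (½)*(-1/70))*(-4/3))² = ((-70 - 1/140)*(-4/3))² = (-9801/140*(-4/3))² = (3267/35)² = 10673289/1225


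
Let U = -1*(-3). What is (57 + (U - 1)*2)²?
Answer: 3721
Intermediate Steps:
U = 3
(57 + (U - 1)*2)² = (57 + (3 - 1)*2)² = (57 + 2*2)² = (57 + 4)² = 61² = 3721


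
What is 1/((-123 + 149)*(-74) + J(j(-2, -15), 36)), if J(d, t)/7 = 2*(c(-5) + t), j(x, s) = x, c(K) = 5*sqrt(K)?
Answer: -71/102045 - 7*I*sqrt(5)/204090 ≈ -0.00069577 - 7.6694e-5*I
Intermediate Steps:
J(d, t) = 14*t + 70*I*sqrt(5) (J(d, t) = 7*(2*(5*sqrt(-5) + t)) = 7*(2*(5*(I*sqrt(5)) + t)) = 7*(2*(5*I*sqrt(5) + t)) = 7*(2*(t + 5*I*sqrt(5))) = 7*(2*t + 10*I*sqrt(5)) = 14*t + 70*I*sqrt(5))
1/((-123 + 149)*(-74) + J(j(-2, -15), 36)) = 1/((-123 + 149)*(-74) + (14*36 + 70*I*sqrt(5))) = 1/(26*(-74) + (504 + 70*I*sqrt(5))) = 1/(-1924 + (504 + 70*I*sqrt(5))) = 1/(-1420 + 70*I*sqrt(5))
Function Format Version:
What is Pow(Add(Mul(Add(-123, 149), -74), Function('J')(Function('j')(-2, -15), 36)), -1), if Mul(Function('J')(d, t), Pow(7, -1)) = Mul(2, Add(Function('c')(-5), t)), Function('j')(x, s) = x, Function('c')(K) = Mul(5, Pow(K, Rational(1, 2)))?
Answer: Add(Rational(-71, 102045), Mul(Rational(-7, 204090), I, Pow(5, Rational(1, 2)))) ≈ Add(-0.00069577, Mul(-7.6694e-5, I))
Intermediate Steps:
Function('J')(d, t) = Add(Mul(14, t), Mul(70, I, Pow(5, Rational(1, 2)))) (Function('J')(d, t) = Mul(7, Mul(2, Add(Mul(5, Pow(-5, Rational(1, 2))), t))) = Mul(7, Mul(2, Add(Mul(5, Mul(I, Pow(5, Rational(1, 2)))), t))) = Mul(7, Mul(2, Add(Mul(5, I, Pow(5, Rational(1, 2))), t))) = Mul(7, Mul(2, Add(t, Mul(5, I, Pow(5, Rational(1, 2)))))) = Mul(7, Add(Mul(2, t), Mul(10, I, Pow(5, Rational(1, 2))))) = Add(Mul(14, t), Mul(70, I, Pow(5, Rational(1, 2)))))
Pow(Add(Mul(Add(-123, 149), -74), Function('J')(Function('j')(-2, -15), 36)), -1) = Pow(Add(Mul(Add(-123, 149), -74), Add(Mul(14, 36), Mul(70, I, Pow(5, Rational(1, 2))))), -1) = Pow(Add(Mul(26, -74), Add(504, Mul(70, I, Pow(5, Rational(1, 2))))), -1) = Pow(Add(-1924, Add(504, Mul(70, I, Pow(5, Rational(1, 2))))), -1) = Pow(Add(-1420, Mul(70, I, Pow(5, Rational(1, 2)))), -1)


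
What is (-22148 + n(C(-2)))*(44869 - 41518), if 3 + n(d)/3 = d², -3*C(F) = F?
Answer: -74243639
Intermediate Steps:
C(F) = -F/3
n(d) = -9 + 3*d²
(-22148 + n(C(-2)))*(44869 - 41518) = (-22148 + (-9 + 3*(-⅓*(-2))²))*(44869 - 41518) = (-22148 + (-9 + 3*(⅔)²))*3351 = (-22148 + (-9 + 3*(4/9)))*3351 = (-22148 + (-9 + 4/3))*3351 = (-22148 - 23/3)*3351 = -66467/3*3351 = -74243639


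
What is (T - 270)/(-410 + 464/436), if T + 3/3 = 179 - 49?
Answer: 5123/14858 ≈ 0.34480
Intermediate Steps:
T = 129 (T = -1 + (179 - 49) = -1 + 130 = 129)
(T - 270)/(-410 + 464/436) = (129 - 270)/(-410 + 464/436) = -141/(-410 + 464*(1/436)) = -141/(-410 + 116/109) = -141/(-44574/109) = -141*(-109/44574) = 5123/14858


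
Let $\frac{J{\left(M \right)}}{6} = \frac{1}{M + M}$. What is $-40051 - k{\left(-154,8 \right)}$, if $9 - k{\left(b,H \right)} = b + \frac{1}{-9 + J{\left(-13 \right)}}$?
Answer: $- \frac{4825693}{120} \approx -40214.0$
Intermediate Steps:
$J{\left(M \right)} = \frac{3}{M}$ ($J{\left(M \right)} = \frac{6}{M + M} = \frac{6}{2 M} = 6 \frac{1}{2 M} = \frac{3}{M}$)
$k{\left(b,H \right)} = \frac{1093}{120} - b$ ($k{\left(b,H \right)} = 9 - \left(b + \frac{1}{-9 + \frac{3}{-13}}\right) = 9 - \left(b + \frac{1}{-9 + 3 \left(- \frac{1}{13}\right)}\right) = 9 - \left(b + \frac{1}{-9 - \frac{3}{13}}\right) = 9 - \left(b + \frac{1}{- \frac{120}{13}}\right) = 9 - \left(b - \frac{13}{120}\right) = 9 - \left(- \frac{13}{120} + b\right) = \frac{1093}{120} - b$)
$-40051 - k{\left(-154,8 \right)} = -40051 - \left(\frac{1093}{120} - -154\right) = -40051 - \left(\frac{1093}{120} + 154\right) = -40051 - \frac{19573}{120} = - \frac{4825693}{120}$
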